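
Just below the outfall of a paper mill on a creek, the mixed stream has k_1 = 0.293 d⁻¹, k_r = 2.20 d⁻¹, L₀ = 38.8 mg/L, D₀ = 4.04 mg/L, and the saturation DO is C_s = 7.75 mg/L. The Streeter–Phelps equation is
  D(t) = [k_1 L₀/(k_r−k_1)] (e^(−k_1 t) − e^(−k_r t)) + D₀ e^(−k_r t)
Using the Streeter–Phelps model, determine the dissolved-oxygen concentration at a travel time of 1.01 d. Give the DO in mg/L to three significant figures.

k_1 L₀/(k_r−k_1) = 0.293×38.8/(2.20−0.293) = 11.37/1.907 = 5.961 mg/L.
e^(−k_1 t) = e^(−0.293×1.010) = 0.7438; e^(−k_r t) = e^(−2.20×1.010) = 0.1084.
D = 5.961 × (0.7438 − 0.1084) + 4.04 × 0.1084 = 3.788 + 0.4379 = 4.226 mg/L.
DO = C_s − D = 7.75 − 4.226 = 3.524 mg/L.

DO ≈ 3.52 mg/L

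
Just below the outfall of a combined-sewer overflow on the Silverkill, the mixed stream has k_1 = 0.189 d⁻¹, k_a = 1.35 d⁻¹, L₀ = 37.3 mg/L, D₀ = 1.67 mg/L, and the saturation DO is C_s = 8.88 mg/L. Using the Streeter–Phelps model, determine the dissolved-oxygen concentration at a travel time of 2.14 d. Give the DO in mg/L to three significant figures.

DO ≈ 5.07 mg/L

k_1 L₀/(k_a−k_1) = 0.189×37.3/(1.35−0.189) = 7.050/1.161 = 6.072 mg/L.
e^(−k_1 t) = e^(−0.189×2.140) = 0.6673; e^(−k_a t) = e^(−1.35×2.140) = 0.05563.
D = 6.072 × (0.6673 − 0.05563) + 1.67 × 0.05563 = 3.714 + 0.09291 = 3.807 mg/L.
DO = C_s − D = 8.88 − 3.807 = 5.073 mg/L.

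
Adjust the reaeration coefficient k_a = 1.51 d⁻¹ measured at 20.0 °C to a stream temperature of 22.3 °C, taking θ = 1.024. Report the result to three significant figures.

k_a(T₂) = k_a(T₁) · θ^(T₂−T₁) = 1.51 × 1.024^(22.3−20.0)
= 1.51 × 1.024^2.30 = 1.51 × 1.056 = 1.595 d⁻¹.

k_a ≈ 1.59 d⁻¹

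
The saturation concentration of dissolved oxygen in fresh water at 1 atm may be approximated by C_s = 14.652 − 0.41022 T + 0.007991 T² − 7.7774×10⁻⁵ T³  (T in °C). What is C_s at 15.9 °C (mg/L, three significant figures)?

C_s = 14.652 − 0.41022×15.9 + 0.007991×15.9² − 7.7774×10⁻⁵×15.9³ = 9.837 mg/L.

C_s ≈ 9.84 mg/L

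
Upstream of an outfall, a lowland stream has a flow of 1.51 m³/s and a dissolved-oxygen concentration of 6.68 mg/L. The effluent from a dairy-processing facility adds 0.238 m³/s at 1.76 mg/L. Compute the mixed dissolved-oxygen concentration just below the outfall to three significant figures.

6.01 mg/L

Flow-weighted mixing: C = (Q_r C_r + Q_w C_w)/(Q_r + Q_w)
= (1.51×6.68 + 0.238×1.76)/(1.51 + 0.238) = 10.51/1.748 = 6.010 mg/L.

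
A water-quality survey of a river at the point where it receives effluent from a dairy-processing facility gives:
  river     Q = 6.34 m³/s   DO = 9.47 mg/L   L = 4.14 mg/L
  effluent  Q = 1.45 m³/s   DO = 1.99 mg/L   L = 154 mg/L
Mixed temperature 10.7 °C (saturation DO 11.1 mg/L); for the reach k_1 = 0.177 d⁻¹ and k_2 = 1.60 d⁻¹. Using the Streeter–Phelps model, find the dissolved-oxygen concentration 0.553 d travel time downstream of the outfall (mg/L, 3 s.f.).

Mixed DO = (6.34×9.47 + 1.45×1.99)/(6.34+1.45) = 62.93/7.790 = 8.078 mg/L.
Mixed L₀ = (6.34×4.14 + 1.45×154)/(7.790) = 249.5/7.790 = 32.03 mg/L.
Initial deficit D₀ = C_s − DO₀ = 11.1 − 8.078 = 3.022 mg/L.
D(0.553) = [0.177×32.03/(1.60−0.177)](e^(−0.177×0.553) − e^(−1.60×0.553)) + 3.022 e^(−1.60×0.553)
= 3.985 × (0.9068 − 0.4128) + 3.022 × 0.4128 = 3.216 mg/L.
DO = 11.1 − 3.216 = 7.884 mg/L.

DO ≈ 7.88 mg/L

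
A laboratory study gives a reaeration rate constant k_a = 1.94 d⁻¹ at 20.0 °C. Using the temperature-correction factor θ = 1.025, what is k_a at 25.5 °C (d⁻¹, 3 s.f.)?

k_a ≈ 2.22 d⁻¹

k_a(T₂) = k_a(T₁) · θ^(T₂−T₁) = 1.94 × 1.025^(25.5−20.0)
= 1.94 × 1.025^5.50 = 1.94 × 1.145 = 2.222 d⁻¹.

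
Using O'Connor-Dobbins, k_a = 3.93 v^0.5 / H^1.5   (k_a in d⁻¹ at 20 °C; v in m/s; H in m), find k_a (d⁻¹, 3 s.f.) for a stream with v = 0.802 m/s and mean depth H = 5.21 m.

k_a = 3.93 × 0.802^0.5 / 5.21^1.5 = 3.93 × 0.8955 / 11.89 = 0.2960 d⁻¹.

k_a ≈ 0.296 d⁻¹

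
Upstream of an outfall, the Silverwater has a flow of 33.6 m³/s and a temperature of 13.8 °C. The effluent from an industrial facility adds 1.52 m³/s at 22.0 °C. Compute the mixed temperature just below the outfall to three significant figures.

Flow-weighted mixing: C = (Q_r C_r + Q_w C_w)/(Q_r + Q_w)
= (33.6×13.8 + 1.52×22.0)/(33.6 + 1.52) = 497.1/35.12 = 14.15 °C.

14.2 °C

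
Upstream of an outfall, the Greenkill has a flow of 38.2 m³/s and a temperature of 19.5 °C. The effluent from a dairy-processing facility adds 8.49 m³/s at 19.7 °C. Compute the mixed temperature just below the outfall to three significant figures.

19.5 °C

Flow-weighted mixing: C = (Q_r C_r + Q_w C_w)/(Q_r + Q_w)
= (38.2×19.5 + 8.49×19.7)/(38.2 + 8.49) = 912.2/46.69 = 19.54 °C.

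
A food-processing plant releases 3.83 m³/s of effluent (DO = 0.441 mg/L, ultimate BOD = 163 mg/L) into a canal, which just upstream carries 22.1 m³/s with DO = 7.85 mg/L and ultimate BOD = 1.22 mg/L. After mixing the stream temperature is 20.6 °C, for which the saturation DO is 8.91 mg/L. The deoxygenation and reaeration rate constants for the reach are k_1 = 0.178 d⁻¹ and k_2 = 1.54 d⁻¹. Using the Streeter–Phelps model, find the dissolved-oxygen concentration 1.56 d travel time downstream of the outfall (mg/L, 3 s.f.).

DO ≈ 6.53 mg/L

Mixed DO = (22.1×7.85 + 3.83×0.441)/(22.1+3.83) = 175.2/25.93 = 6.756 mg/L.
Mixed L₀ = (22.1×1.22 + 3.83×163)/(25.93) = 651.3/25.93 = 25.12 mg/L.
Initial deficit D₀ = C_s − DO₀ = 8.91 − 6.756 = 2.154 mg/L.
D(1.56) = [0.178×25.12/(1.54−0.178)](e^(−0.178×1.56) − e^(−1.54×1.56)) + 2.154 e^(−1.54×1.56)
= 3.282 × (0.7575 − 0.09050) + 2.154 × 0.09050 = 2.384 mg/L.
DO = 8.91 − 2.384 = 6.526 mg/L.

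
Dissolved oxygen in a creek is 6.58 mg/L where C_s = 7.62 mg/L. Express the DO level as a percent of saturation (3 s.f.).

% saturation = C/C_s × 100 = 6.58/7.62 × 100 = 86.4 %.

86.4 % saturation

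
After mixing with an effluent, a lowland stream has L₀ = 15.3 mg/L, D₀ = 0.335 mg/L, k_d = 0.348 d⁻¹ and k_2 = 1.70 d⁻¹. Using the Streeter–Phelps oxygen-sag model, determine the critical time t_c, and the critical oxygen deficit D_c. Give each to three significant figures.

t_c ≈ 1.11 d; D_c ≈ 2.13 mg/L

With k_2/k_d = 4.885 and 1 − D₀(k_2−k_d)/(k_d L₀) = 0.9149,
t_c = ln(4.885 × 0.9149) / (1.70 − 0.348) = ln(4.470) / 1.352 = 1.497/1.352 = 1.107 d.
L(t_c) = L₀ e^(−k_d t_c) = 15.3 × 0.6802 = 10.41 mg/L, and at the critical point k_2 D_c = k_d L, so D_c = (0.348/1.70) × 10.41 = 2.130 mg/L.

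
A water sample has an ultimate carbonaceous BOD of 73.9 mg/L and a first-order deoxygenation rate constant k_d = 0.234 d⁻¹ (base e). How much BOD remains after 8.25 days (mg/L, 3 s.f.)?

L ≈ 10.7 mg/L

L_t = L₀ e^(−k_d t) = 73.9 × e^(−0.234×8.25) = 73.9 × 0.1451 = 10.72 mg/L.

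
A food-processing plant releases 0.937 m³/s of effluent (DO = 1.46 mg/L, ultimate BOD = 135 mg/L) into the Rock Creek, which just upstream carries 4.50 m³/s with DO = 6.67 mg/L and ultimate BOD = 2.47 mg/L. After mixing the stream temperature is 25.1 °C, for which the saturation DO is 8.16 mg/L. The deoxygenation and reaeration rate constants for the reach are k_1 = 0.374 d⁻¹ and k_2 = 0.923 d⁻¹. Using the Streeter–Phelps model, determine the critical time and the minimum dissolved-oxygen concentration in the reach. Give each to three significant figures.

Mixed DO = (4.50×6.67 + 0.937×1.46)/(4.50+0.937) = 31.38/5.437 = 5.772 mg/L.
Mixed L₀ = (4.50×2.47 + 0.937×135)/(5.437) = 137.6/5.437 = 25.31 mg/L.
Initial deficit D₀ = C_s − DO₀ = 8.16 − 5.772 = 2.388 mg/L.
t_c = (1/0.5490) ln[(0.923/0.374)(1 − 2.388×0.5490/(0.374×25.31))] = 1.821 × ln(2.126) = 1.374 d.
D_c = (0.374/0.923) × 25.31 × e^(−0.374×1.374) = 0.4052 × 25.31 × 0.5982 = 6.135 mg/L.
Minimum DO = 8.16 − 6.135 = 2.025 mg/L.

t_c ≈ 1.37 d; minimum DO ≈ 2.03 mg/L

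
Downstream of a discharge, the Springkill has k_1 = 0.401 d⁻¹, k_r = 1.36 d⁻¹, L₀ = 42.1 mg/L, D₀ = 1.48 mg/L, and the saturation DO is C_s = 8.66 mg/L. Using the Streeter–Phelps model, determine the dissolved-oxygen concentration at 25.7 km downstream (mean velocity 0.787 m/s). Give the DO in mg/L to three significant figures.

DO ≈ 3.18 mg/L

Travel time t = x/v = 25.7 km / (0.787 m/s) = 25700 m / 0.787 m/s = 32660 s = 0.3780 d.
k_1 L₀/(k_r−k_1) = 0.401×42.1/(1.36−0.401) = 16.88/0.9590 = 17.60 mg/L.
e^(−k_1 t) = e^(−0.401×0.3780) = 0.8594; e^(−k_r t) = e^(−1.36×0.3780) = 0.5981.
D = 17.60 × (0.8594 − 0.5981) + 1.48 × 0.5981 = 4.600 + 0.8852 = 5.485 mg/L.
DO = C_s − D = 8.66 − 5.485 = 3.175 mg/L.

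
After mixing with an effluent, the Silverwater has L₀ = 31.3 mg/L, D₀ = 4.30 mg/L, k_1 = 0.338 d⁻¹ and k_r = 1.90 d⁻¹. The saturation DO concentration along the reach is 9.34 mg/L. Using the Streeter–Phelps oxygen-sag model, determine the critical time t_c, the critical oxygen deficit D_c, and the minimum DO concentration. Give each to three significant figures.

t_c = [1/(k_r−k_1)] ln[(k_r/k_1)(1 − D₀(k_r−k_1)/(k_1 L₀))]
= [1/(1.90−0.338)] ln[(1.90/0.338)(1 − 4.30×1.562/(0.338×31.3))]
= (1/1.562) ln[5.621 × 0.3651] = 0.6402 × ln(2.052) = 0.6402 × 0.7190 = 0.4603 d.
D_c = (k_1/k_r) L₀ e^(−k_1 t_c) = (0.338/1.90) × 31.3 × e^(−0.338×0.4603) = 0.1779 × 31.3 × 0.8559 = 4.766 mg/L.
Minimum DO = C_s − D_c = 9.34 − 4.766 = 4.574 mg/L.

t_c ≈ 0.460 d; D_c ≈ 4.77 mg/L; min DO ≈ 4.57 mg/L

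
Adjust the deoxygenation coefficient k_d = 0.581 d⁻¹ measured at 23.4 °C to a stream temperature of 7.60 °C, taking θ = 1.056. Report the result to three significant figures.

k_d(T₂) = k_d(T₁) · θ^(T₂−T₁) = 0.581 × 1.056^(7.60−23.4)
= 0.581 × 1.056^-15.8 = 0.581 × 0.4228 = 0.2456 d⁻¹.

k_d ≈ 0.246 d⁻¹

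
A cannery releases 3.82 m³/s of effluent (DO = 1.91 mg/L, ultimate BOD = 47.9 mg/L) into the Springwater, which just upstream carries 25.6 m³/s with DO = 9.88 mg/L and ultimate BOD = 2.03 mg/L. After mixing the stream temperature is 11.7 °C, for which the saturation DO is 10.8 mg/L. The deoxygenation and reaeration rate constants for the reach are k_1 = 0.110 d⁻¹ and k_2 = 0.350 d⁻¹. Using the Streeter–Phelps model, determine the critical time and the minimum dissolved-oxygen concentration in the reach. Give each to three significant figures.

t_c ≈ 1.64 d; minimum DO ≈ 8.70 mg/L

Mixed DO = (25.6×9.88 + 3.82×1.91)/(25.6+3.82) = 260.2/29.42 = 8.845 mg/L.
Mixed L₀ = (25.6×2.03 + 3.82×47.9)/(29.42) = 234.9/29.42 = 7.986 mg/L.
Initial deficit D₀ = C_s − DO₀ = 10.8 − 8.845 = 1.955 mg/L.
t_c = (1/0.2400) ln[(0.350/0.110)(1 − 1.955×0.2400/(0.110×7.986))] = 4.167 × ln(1.482) = 1.640 d.
D_c = (0.110/0.350) × 7.986 × e^(−0.110×1.640) = 0.3143 × 7.986 × 0.8349 = 2.095 mg/L.
Minimum DO = 10.8 − 2.095 = 8.705 mg/L.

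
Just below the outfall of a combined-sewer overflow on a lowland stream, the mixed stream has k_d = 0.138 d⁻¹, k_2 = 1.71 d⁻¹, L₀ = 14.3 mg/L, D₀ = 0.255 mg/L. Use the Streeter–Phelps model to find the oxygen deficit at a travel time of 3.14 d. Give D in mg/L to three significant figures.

k_d L₀/(k_2−k_d) = 0.138×14.3/(1.71−0.138) = 1.973/1.572 = 1.255 mg/L.
e^(−k_d t) = e^(−0.138×3.140) = 0.6484; e^(−k_2 t) = e^(−1.71×3.140) = 0.004657.
D = 1.255 × (0.6484 − 0.004657) + 0.255 × 0.004657 = 0.8081 + 0.001188 = 0.8092 mg/L.

D ≈ 0.809 mg/L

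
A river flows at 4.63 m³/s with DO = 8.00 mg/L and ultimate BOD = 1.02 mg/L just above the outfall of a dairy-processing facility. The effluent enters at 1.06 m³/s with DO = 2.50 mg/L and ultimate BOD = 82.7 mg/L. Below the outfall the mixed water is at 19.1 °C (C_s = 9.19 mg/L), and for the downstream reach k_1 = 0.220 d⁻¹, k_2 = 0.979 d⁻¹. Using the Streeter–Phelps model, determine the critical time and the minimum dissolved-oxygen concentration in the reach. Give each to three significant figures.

t_c ≈ 1.13 d; minimum DO ≈ 6.34 mg/L

Mixed DO = (4.63×8.00 + 1.06×2.50)/(4.63+1.06) = 39.69/5.690 = 6.975 mg/L.
Mixed L₀ = (4.63×1.02 + 1.06×82.7)/(5.690) = 92.38/5.690 = 16.24 mg/L.
Initial deficit D₀ = C_s − DO₀ = 9.19 − 6.975 = 2.215 mg/L.
t_c = (1/0.7590) ln[(0.979/0.220)(1 − 2.215×0.7590/(0.220×16.24))] = 1.318 × ln(2.356) = 1.129 d.
D_c = (0.220/0.979) × 16.24 × e^(−0.220×1.129) = 0.2247 × 16.24 × 0.7801 = 2.846 mg/L.
Minimum DO = 9.19 − 2.846 = 6.344 mg/L.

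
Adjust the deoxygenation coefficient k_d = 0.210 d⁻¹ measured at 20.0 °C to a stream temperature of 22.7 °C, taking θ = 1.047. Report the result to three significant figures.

k_d ≈ 0.238 d⁻¹

k_d(T₂) = k_d(T₁) · θ^(T₂−T₁) = 0.210 × 1.047^(22.7−20.0)
= 0.210 × 1.047^2.70 = 0.210 × 1.132 = 0.2377 d⁻¹.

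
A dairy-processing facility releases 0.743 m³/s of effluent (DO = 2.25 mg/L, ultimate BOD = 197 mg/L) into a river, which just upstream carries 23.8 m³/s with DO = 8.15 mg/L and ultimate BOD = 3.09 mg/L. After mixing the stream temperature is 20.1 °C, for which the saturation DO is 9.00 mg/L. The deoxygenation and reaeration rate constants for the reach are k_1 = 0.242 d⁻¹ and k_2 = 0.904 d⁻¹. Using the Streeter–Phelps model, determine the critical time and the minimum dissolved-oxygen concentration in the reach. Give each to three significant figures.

Mixed DO = (23.8×8.15 + 0.743×2.25)/(23.8+0.743) = 195.6/24.54 = 7.971 mg/L.
Mixed L₀ = (23.8×3.09 + 0.743×197)/(24.54) = 219.9/24.54 = 8.960 mg/L.
Initial deficit D₀ = C_s − DO₀ = 9.00 − 7.971 = 1.029 mg/L.
t_c = (1/0.6620) ln[(0.904/0.242)(1 − 1.029×0.6620/(0.242×8.960))] = 1.511 × ln(2.562) = 1.421 d.
D_c = (0.242/0.904) × 8.960 × e^(−0.242×1.421) = 0.2677 × 8.960 × 0.7089 = 1.701 mg/L.
Minimum DO = 9.00 − 1.701 = 7.299 mg/L.

t_c ≈ 1.42 d; minimum DO ≈ 7.30 mg/L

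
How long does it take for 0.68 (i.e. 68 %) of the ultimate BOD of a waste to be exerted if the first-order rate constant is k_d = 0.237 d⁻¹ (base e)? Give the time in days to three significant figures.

t ≈ 4.81 d

y/L₀ = 1 − e^(−k_d t) = 0.68 ⇒ e^(−k_d t) = 0.320
t = −ln(0.320) / 0.237 = 1.139 / 0.237 = 4.808 d.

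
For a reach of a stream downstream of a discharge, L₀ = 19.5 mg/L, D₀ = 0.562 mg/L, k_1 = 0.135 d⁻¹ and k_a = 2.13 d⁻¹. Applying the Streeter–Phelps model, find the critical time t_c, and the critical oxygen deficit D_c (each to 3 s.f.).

t_c ≈ 1.10 d; D_c ≈ 1.06 mg/L

With k_a/k_1 = 15.78 and 1 − D₀(k_a−k_1)/(k_1 L₀) = 0.5741,
t_c = ln(15.78 × 0.5741) / (2.13 − 0.135) = ln(9.058) / 1.995 = 2.204/1.995 = 1.105 d.
L(t_c) = L₀ e^(−k_1 t_c) = 19.5 × 0.8615 = 16.80 mg/L, and at the critical point k_a D_c = k_1 L, so D_c = (0.135/2.13) × 16.80 = 1.065 mg/L.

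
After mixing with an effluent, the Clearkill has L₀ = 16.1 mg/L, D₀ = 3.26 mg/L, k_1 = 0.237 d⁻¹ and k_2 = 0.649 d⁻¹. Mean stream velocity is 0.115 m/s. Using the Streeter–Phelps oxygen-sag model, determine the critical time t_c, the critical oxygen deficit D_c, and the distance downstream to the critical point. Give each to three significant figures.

t_c ≈ 1.39 d; D_c ≈ 4.23 mg/L; x_c ≈ 13.8 km

At the critical point dD/dt = 0, so k_1 L₀ e^(−k_1 t) = k_2 D. Substituting D(t) from the Streeter–Phelps equation and solving for t gives
t_c = ln[(k_2/k_1)(1 − D₀(k_2−k_1)/(k_1 L₀))] / (k_2−k_1).
Here k_2−k_1 = 0.4120 d⁻¹ and 1 − D₀(k_2−k_1)/(k_1 L₀) = 1 − 3.26×0.4120/(0.237×16.1) = 0.6480, so
t_c = ln(2.738 × 0.6480) / 0.4120 = 0.5735 / 0.4120 = 1.392 d.
D_c = (k_1/k_2) L₀ e^(−k_1 t_c) = (0.237/0.649) × 16.1 × e^(−0.237×1.392) = 0.3652 × 16.1 × 0.7190 = 4.227 mg/L.
x_c = v t_c = 0.115 m/s × 1.392 d × 86400 s/d = 13830 m ≈ 13.8 km.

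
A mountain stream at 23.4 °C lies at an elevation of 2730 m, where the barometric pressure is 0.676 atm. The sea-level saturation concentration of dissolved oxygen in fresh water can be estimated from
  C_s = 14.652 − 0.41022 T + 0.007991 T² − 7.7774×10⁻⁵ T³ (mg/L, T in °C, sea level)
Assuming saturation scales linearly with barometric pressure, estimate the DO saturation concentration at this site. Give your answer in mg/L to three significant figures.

C_s ≈ 5.70 mg/L

At sea level: C_s = 14.652 − 0.41022×23.4 + 0.007991×23.4² − 7.7774×10⁻⁵×23.4³ = 8.432 mg/L.
Pressure correction: C_s' = 8.432 × 0.676 = 5.700 mg/L.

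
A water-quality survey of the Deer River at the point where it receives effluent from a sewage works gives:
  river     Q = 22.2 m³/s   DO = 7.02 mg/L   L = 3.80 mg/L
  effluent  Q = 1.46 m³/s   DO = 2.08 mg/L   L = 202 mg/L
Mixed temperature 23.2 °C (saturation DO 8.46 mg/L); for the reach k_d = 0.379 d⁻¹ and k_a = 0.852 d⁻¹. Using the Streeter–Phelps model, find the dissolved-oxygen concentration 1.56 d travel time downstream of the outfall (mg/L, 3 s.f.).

Mixed DO = (22.2×7.02 + 1.46×2.08)/(22.2+1.46) = 158.9/23.66 = 6.715 mg/L.
Mixed L₀ = (22.2×3.80 + 1.46×202)/(23.66) = 379.3/23.66 = 16.03 mg/L.
Initial deficit D₀ = C_s − DO₀ = 8.46 − 6.715 = 1.745 mg/L.
D(1.56) = [0.379×16.03/(0.852−0.379)](e^(−0.379×1.56) − e^(−0.852×1.56)) + 1.745 e^(−0.852×1.56)
= 12.84 × (0.5536 − 0.2647) + 1.745 × 0.2647 = 4.173 mg/L.
DO = 8.46 − 4.173 = 4.287 mg/L.

DO ≈ 4.29 mg/L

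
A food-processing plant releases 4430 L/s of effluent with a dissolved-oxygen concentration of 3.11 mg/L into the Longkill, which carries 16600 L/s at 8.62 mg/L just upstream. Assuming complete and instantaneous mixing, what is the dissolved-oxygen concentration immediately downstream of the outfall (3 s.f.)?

Flow-weighted mixing: C = (Q_r C_r + Q_w C_w)/(Q_r + Q_w)
= (16600×8.62 + 4430×3.11)/(16600 + 4430) = 156900/21030 = 7.459 mg/L.

7.46 mg/L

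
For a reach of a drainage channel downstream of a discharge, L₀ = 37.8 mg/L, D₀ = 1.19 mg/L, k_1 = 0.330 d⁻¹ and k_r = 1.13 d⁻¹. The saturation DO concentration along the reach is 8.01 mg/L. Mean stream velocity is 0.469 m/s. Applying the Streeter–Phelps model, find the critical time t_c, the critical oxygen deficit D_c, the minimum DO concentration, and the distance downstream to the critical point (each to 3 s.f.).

With k_r/k_1 = 3.424 and 1 − D₀(k_r−k_1)/(k_1 L₀) = 0.9237,
t_c = ln(3.424 × 0.9237) / (1.13 − 0.330) = ln(3.163) / 0.8000 = 1.151/0.8000 = 1.439 d.
L(t_c) = L₀ e^(−k_1 t_c) = 37.8 × 0.6219 = 23.51 mg/L, and at the critical point k_r D_c = k_1 L, so D_c = (0.330/1.13) × 23.51 = 6.865 mg/L.
Minimum DO = C_s − D_c = 8.01 − 6.865 = 1.145 mg/L.
x_c = v t_c = 0.469 m/s × 1.439 d × 86400 s/d = 58330 m ≈ 58.3 km.

t_c ≈ 1.44 d; D_c ≈ 6.87 mg/L; min DO ≈ 1.14 mg/L; x_c ≈ 58.3 km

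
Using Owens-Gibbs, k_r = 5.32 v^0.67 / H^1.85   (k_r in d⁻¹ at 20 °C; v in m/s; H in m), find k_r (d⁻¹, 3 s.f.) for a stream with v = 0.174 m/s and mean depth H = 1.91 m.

k_r ≈ 0.498 d⁻¹

k_r = 5.32 × 0.174^0.67 / 1.91^1.85 = 5.32 × 0.3099 / 3.311 = 0.4979 d⁻¹.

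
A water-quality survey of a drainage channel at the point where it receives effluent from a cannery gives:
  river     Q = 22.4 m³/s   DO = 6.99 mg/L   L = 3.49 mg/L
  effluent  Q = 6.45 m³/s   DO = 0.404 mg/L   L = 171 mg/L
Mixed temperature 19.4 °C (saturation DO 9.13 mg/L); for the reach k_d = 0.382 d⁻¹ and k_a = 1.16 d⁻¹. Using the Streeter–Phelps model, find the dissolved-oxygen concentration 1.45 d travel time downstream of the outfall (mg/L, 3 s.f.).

Mixed DO = (22.4×6.99 + 6.45×0.404)/(22.4+6.45) = 159.2/28.85 = 5.518 mg/L.
Mixed L₀ = (22.4×3.49 + 6.45×171)/(28.85) = 1181/28.85 = 40.94 mg/L.
Initial deficit D₀ = C_s − DO₀ = 9.13 − 5.518 = 3.612 mg/L.
D(1.45) = [0.382×40.94/(1.16−0.382)](e^(−0.382×1.45) − e^(−1.16×1.45)) + 3.612 e^(−1.16×1.45)
= 20.10 × (0.5747 − 0.1860) + 3.612 × 0.1860 = 8.486 mg/L.
DO = 9.13 − 8.486 = 0.6445 mg/L.

DO ≈ 0.644 mg/L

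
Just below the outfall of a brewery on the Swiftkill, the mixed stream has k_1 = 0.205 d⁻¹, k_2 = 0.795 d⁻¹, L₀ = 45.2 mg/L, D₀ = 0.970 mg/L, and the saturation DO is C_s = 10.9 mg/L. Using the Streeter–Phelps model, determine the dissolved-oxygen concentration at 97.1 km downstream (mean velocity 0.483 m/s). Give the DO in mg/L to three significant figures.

DO ≈ 3.47 mg/L

Travel time t = x/v = 97.1 km / (0.483 m/s) = 97100 m / 0.483 m/s = 201000 s = 2.327 d.
k_1 L₀/(k_2−k_1) = 0.205×45.2/(0.795−0.205) = 9.266/0.5900 = 15.71 mg/L.
e^(−k_1 t) = e^(−0.205×2.327) = 0.6206; e^(−k_2 t) = e^(−0.795×2.327) = 0.1573.
D = 15.71 × (0.6206 − 0.1573) + 0.970 × 0.1573 = 7.277 + 0.1526 = 7.430 mg/L.
DO = C_s − D = 10.9 − 7.430 = 3.470 mg/L.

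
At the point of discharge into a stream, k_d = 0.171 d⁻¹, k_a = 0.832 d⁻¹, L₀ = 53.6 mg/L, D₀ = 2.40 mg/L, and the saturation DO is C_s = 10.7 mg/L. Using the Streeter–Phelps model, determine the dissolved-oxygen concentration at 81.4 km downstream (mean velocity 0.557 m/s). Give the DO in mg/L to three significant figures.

Travel time t = x/v = 81.4 km / (0.557 m/s) = 81400 m / 0.557 m/s = 146100 s = 1.691 d.
k_d L₀/(k_a−k_d) = 0.171×53.6/(0.832−0.171) = 9.166/0.6610 = 13.87 mg/L.
e^(−k_d t) = e^(−0.171×1.691) = 0.7488; e^(−k_a t) = e^(−0.832×1.691) = 0.2448.
D = 13.87 × (0.7488 − 0.2448) + 2.40 × 0.2448 = 6.989 + 0.5875 = 7.577 mg/L.
DO = C_s − D = 10.7 − 7.577 = 3.123 mg/L.

DO ≈ 3.12 mg/L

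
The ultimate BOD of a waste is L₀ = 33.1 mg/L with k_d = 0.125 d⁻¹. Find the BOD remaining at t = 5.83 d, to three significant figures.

L ≈ 16.0 mg/L

L_t = L₀ e^(−k_d t) = 33.1 × e^(−0.125×5.83) = 33.1 × 0.4825 = 15.97 mg/L.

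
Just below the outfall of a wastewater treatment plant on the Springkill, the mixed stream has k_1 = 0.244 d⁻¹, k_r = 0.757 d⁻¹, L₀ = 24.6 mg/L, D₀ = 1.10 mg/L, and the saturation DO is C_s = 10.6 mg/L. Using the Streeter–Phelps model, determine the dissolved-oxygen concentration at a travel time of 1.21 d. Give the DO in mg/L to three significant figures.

k_1 L₀/(k_r−k_1) = 0.244×24.6/(0.757−0.244) = 6.002/0.5130 = 11.70 mg/L.
e^(−k_1 t) = e^(−0.244×1.210) = 0.7444; e^(−k_r t) = e^(−0.757×1.210) = 0.4001.
D = 11.70 × (0.7444 − 0.4001) + 1.10 × 0.4001 = 4.028 + 0.4401 = 4.468 mg/L.
DO = C_s − D = 10.6 − 4.468 = 6.132 mg/L.

DO ≈ 6.13 mg/L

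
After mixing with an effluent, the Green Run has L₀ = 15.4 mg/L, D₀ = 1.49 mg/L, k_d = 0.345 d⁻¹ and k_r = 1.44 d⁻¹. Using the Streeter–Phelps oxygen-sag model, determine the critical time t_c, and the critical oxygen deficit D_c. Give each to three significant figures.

t_c ≈ 0.970 d; D_c ≈ 2.64 mg/L

t_c = [1/(k_r−k_d)] ln[(k_r/k_d)(1 − D₀(k_r−k_d)/(k_d L₀))]
= [1/(1.44−0.345)] ln[(1.44/0.345)(1 − 1.49×1.095/(0.345×15.4))]
= (1/1.095) ln[4.174 × 0.6929] = 0.9132 × ln(2.892) = 0.9132 × 1.062 = 0.9699 d.
L(t_c) = L₀ e^(−k_d t_c) = 15.4 × 0.7156 = 11.02 mg/L, and at the critical point k_r D_c = k_d L, so D_c = (0.345/1.44) × 11.02 = 2.640 mg/L.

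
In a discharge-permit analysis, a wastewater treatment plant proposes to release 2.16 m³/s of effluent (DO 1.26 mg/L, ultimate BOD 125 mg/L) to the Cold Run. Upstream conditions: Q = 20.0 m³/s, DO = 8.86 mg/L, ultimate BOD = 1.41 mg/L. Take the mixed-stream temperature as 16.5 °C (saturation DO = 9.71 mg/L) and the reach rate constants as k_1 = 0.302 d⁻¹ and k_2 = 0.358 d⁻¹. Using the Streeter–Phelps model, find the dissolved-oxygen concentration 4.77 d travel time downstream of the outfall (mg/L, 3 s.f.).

DO ≈ 5.39 mg/L

Mixed DO = (20.0×8.86 + 2.16×1.26)/(20.0+2.16) = 179.9/22.16 = 8.119 mg/L.
Mixed L₀ = (20.0×1.41 + 2.16×125)/(22.16) = 298.2/22.16 = 13.46 mg/L.
Initial deficit D₀ = C_s − DO₀ = 9.71 − 8.119 = 1.591 mg/L.
D(4.77) = [0.302×13.46/(0.358−0.302)](e^(−0.302×4.77) − e^(−0.358×4.77)) + 1.591 e^(−0.358×4.77)
= 72.57 × (0.2368 − 0.1813) + 1.591 × 0.1813 = 4.317 mg/L.
DO = 9.71 − 4.317 = 5.393 mg/L.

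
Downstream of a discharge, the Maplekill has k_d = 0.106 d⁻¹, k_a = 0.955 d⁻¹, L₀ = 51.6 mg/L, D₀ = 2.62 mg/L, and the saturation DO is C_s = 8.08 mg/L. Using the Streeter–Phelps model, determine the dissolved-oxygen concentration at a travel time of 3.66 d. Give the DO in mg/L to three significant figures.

k_d L₀/(k_a−k_d) = 0.106×51.6/(0.955−0.106) = 5.470/0.8490 = 6.442 mg/L.
e^(−k_d t) = e^(−0.106×3.660) = 0.6784; e^(−k_a t) = e^(−0.955×3.660) = 0.03034.
D = 6.442 × (0.6784 − 0.03034) + 2.62 × 0.03034 = 4.175 + 0.07949 = 4.255 mg/L.
DO = C_s − D = 8.08 − 4.255 = 3.825 mg/L.

DO ≈ 3.83 mg/L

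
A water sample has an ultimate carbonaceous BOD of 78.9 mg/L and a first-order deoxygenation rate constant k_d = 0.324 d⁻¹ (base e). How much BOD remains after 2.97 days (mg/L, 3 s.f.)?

L_t = L₀ e^(−k_d t) = 78.9 × e^(−0.324×2.97) = 78.9 × 0.3820 = 30.14 mg/L.

L ≈ 30.1 mg/L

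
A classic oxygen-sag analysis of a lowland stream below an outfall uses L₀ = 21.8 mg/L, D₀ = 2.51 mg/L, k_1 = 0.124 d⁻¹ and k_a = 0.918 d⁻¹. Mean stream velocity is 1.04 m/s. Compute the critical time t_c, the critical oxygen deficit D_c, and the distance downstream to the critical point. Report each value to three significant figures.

With k_a/k_1 = 7.403 and 1 − D₀(k_a−k_1)/(k_1 L₀) = 0.2627,
t_c = ln(7.403 × 0.2627) / (0.918 − 0.124) = ln(1.945) / 0.7940 = 0.6654/0.7940 = 0.8380 d.
L(t_c) = L₀ e^(−k_1 t_c) = 21.8 × 0.9013 = 19.65 mg/L, and at the critical point k_a D_c = k_1 L, so D_c = (0.124/0.918) × 19.65 = 2.654 mg/L.
x_c = v t_c = 1.04 m/s × 0.8380 d × 86400 s/d = 75300 m ≈ 75.3 km.

t_c ≈ 0.838 d; D_c ≈ 2.65 mg/L; x_c ≈ 75.3 km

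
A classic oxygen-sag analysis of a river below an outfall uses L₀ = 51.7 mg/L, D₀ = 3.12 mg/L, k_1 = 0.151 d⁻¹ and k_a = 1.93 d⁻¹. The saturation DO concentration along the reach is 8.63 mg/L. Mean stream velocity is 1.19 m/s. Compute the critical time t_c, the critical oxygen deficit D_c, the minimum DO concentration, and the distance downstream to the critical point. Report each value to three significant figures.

t_c ≈ 0.735 d; D_c ≈ 3.62 mg/L; min DO ≈ 5.01 mg/L; x_c ≈ 75.5 km

t_c = [1/(k_a−k_1)] ln[(k_a/k_1)(1 − D₀(k_a−k_1)/(k_1 L₀))]
= [1/(1.93−0.151)] ln[(1.93/0.151)(1 − 3.12×1.779/(0.151×51.7))]
= (1/1.779) ln[12.78 × 0.2890] = 0.5621 × ln(3.694) = 0.5621 × 1.307 = 0.7345 d.
D_c = (k_1/k_a) L₀ e^(−k_1 t_c) = (0.151/1.93) × 51.7 × e^(−0.151×0.7345) = 0.07824 × 51.7 × 0.8950 = 3.620 mg/L.
Minimum DO = C_s − D_c = 8.63 − 3.620 = 5.010 mg/L.
x_c = v t_c = 1.19 m/s × 0.7345 d × 86400 s/d = 75520 m ≈ 75.5 km.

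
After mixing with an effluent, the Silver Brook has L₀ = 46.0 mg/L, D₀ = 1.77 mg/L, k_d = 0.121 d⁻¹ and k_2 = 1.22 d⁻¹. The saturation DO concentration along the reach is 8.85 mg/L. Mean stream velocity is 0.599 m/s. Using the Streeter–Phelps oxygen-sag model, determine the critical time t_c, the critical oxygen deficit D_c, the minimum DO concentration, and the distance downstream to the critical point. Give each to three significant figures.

t_c ≈ 1.71 d; D_c ≈ 3.71 mg/L; min DO ≈ 5.14 mg/L; x_c ≈ 88.6 km

At the critical point dD/dt = 0, so k_d L₀ e^(−k_d t) = k_2 D. Substituting D(t) from the Streeter–Phelps equation and solving for t gives
t_c = ln[(k_2/k_d)(1 − D₀(k_2−k_d)/(k_d L₀))] / (k_2−k_d).
Here k_2−k_d = 1.099 d⁻¹ and 1 − D₀(k_2−k_d)/(k_d L₀) = 1 − 1.77×1.099/(0.121×46.0) = 0.6505, so
t_c = ln(10.08 × 0.6505) / 1.099 = 1.881 / 1.099 = 1.711 d.
D_c = (k_d/k_2) L₀ e^(−k_d t_c) = (0.121/1.22) × 46.0 × e^(−0.121×1.711) = 0.09918 × 46.0 × 0.8130 = 3.709 mg/L.
Minimum DO = C_s − D_c = 8.85 − 3.709 = 5.141 mg/L.
x_c = v t_c = 0.599 m/s × 1.711 d × 86400 s/d = 88570 m ≈ 88.6 km.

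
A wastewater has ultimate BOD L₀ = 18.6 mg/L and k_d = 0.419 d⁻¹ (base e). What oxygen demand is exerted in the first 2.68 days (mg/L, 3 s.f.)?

y ≈ 12.5 mg/L

y_t = L₀(1 − e^(−k_d t)) = 18.6 × (1 − e^(−0.419×2.68))
= 18.6 × (1 − 0.3253) = 18.6 × 0.6747 = 12.55 mg/L.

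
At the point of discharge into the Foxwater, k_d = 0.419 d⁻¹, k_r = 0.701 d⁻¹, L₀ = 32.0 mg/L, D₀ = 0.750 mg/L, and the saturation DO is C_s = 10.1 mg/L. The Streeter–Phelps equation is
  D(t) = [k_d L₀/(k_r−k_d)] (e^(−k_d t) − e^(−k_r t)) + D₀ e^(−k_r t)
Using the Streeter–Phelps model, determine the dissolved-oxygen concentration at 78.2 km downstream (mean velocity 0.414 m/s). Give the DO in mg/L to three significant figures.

Travel time t = x/v = 78.2 km / (0.414 m/s) = 78200 m / 0.414 m/s = 188900 s = 2.186 d.
k_d L₀/(k_r−k_d) = 0.419×32.0/(0.701−0.419) = 13.41/0.2820 = 47.55 mg/L.
e^(−k_d t) = e^(−0.419×2.186) = 0.4001; e^(−k_r t) = e^(−0.701×2.186) = 0.2160.
D = 47.55 × (0.4001 − 0.2160) + 0.750 × 0.2160 = 8.754 + 0.1620 = 8.916 mg/L.
DO = C_s − D = 10.1 − 8.916 = 1.184 mg/L.

DO ≈ 1.18 mg/L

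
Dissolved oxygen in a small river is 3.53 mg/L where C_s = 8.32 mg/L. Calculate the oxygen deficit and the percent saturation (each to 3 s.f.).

D ≈ 4.79 mg/L; 42.4 % saturation

D = C_s − C = 8.32 − 3.53 = 4.79 mg/L.
% saturation = 3.53/8.32 × 100 = 42.4 %.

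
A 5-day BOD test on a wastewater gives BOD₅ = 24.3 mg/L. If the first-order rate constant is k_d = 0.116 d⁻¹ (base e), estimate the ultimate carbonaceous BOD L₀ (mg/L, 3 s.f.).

BOD₅ = L₀(1 − e^(−5k_d)) ⇒ L₀ = BOD₅ / (1 − e^(−5×0.116))
= 24.3 / (1 − 0.5599) = 24.3 / 0.4401 = 55.21 mg/L.

L₀ ≈ 55.2 mg/L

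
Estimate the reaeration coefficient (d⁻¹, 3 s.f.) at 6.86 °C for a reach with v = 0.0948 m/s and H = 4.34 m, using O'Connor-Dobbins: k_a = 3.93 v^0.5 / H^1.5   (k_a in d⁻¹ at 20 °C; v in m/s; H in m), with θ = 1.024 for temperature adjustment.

k_a(20) = 3.93 × 0.0948^0.5 / 4.34^1.5 = 3.93 × 0.3079 / 9.041 = 0.1338 d⁻¹.
k_a(6.86) = 0.1338 × 1.024^(6.86−20) = 0.1338 × 0.7322 = 0.09800 d⁻¹.

k_a ≈ 0.0980 d⁻¹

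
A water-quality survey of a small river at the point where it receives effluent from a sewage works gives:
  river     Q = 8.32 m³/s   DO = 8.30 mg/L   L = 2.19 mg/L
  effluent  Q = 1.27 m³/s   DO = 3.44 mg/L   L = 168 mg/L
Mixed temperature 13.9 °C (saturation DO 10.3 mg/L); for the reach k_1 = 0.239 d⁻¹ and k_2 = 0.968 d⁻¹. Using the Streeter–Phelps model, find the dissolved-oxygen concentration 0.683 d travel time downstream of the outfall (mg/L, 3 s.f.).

Mixed DO = (8.32×8.30 + 1.27×3.44)/(8.32+1.27) = 73.42/9.590 = 7.656 mg/L.
Mixed L₀ = (8.32×2.19 + 1.27×168)/(9.590) = 231.6/9.590 = 24.15 mg/L.
Initial deficit D₀ = C_s − DO₀ = 10.3 − 7.656 = 2.644 mg/L.
D(0.683) = [0.239×24.15/(0.968−0.239)](e^(−0.239×0.683) − e^(−0.968×0.683)) + 2.644 e^(−0.968×0.683)
= 7.917 × (0.8494 − 0.5163) + 2.644 × 0.5163 = 4.002 mg/L.
DO = 10.3 − 4.002 = 6.298 mg/L.

DO ≈ 6.30 mg/L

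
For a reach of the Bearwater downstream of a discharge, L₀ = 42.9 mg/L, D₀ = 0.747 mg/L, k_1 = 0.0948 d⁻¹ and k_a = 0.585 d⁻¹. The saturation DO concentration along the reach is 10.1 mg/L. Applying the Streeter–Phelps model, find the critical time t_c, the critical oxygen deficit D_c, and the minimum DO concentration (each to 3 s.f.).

t_c ≈ 3.52 d; D_c ≈ 4.98 mg/L; min DO ≈ 5.12 mg/L

At the critical point dD/dt = 0, so k_1 L₀ e^(−k_1 t) = k_a D. Substituting D(t) from the Streeter–Phelps equation and solving for t gives
t_c = ln[(k_a/k_1)(1 − D₀(k_a−k_1)/(k_1 L₀))] / (k_a−k_1).
Here k_a−k_1 = 0.4902 d⁻¹ and 1 − D₀(k_a−k_1)/(k_1 L₀) = 1 − 0.747×0.4902/(0.0948×42.9) = 0.9100, so
t_c = ln(6.171 × 0.9100) / 0.4902 = 1.725 / 0.4902 = 3.520 d.
D_c = (k_1/k_a) L₀ e^(−k_1 t_c) = (0.0948/0.585) × 42.9 × e^(−0.0948×3.520) = 0.1621 × 42.9 × 0.7163 = 4.980 mg/L.
Minimum DO = C_s − D_c = 10.1 − 4.980 = 5.120 mg/L.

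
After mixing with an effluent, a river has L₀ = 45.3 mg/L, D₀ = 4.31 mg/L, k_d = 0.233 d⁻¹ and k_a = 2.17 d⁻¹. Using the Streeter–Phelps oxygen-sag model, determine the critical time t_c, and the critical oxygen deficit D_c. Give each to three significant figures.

t_c = [1/(k_a−k_d)] ln[(k_a/k_d)(1 − D₀(k_a−k_d)/(k_d L₀))]
= [1/(2.17−0.233)] ln[(2.17/0.233)(1 − 4.31×1.937/(0.233×45.3))]
= (1/1.937) ln[9.313 × 0.2090] = 0.5163 × ln(1.947) = 0.5163 × 0.6662 = 0.3439 d.
D_c = (k_d/k_a) L₀ e^(−k_d t_c) = (0.233/2.17) × 45.3 × e^(−0.233×0.3439) = 0.1074 × 45.3 × 0.9230 = 4.489 mg/L.

t_c ≈ 0.344 d; D_c ≈ 4.49 mg/L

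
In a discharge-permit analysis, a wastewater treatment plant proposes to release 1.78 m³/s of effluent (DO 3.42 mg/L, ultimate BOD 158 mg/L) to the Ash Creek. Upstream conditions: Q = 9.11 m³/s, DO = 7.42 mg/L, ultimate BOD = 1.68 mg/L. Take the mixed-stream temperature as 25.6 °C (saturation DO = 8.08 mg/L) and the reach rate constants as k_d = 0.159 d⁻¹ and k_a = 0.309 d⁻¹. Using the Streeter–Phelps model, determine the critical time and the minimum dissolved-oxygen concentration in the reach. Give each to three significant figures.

t_c ≈ 4.12 d; minimum DO ≈ 0.801 mg/L

Mixed DO = (9.11×7.42 + 1.78×3.42)/(9.11+1.78) = 73.68/10.89 = 6.766 mg/L.
Mixed L₀ = (9.11×1.68 + 1.78×158)/(10.89) = 296.5/10.89 = 27.23 mg/L.
Initial deficit D₀ = C_s − DO₀ = 8.08 − 6.766 = 1.314 mg/L.
t_c = (1/0.1500) ln[(0.309/0.159)(1 − 1.314×0.1500/(0.159×27.23))] = 6.667 × ln(1.855) = 4.119 d.
D_c = (0.159/0.309) × 27.23 × e^(−0.159×4.119) = 0.5146 × 27.23 × 0.5195 = 7.279 mg/L.
Minimum DO = 8.08 − 7.279 = 0.8010 mg/L.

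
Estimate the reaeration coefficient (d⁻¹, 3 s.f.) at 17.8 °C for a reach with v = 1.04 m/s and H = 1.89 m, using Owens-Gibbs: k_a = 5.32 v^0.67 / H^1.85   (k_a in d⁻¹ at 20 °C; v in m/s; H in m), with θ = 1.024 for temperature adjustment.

k_a(20) = 5.32 × 1.04^0.67 / 1.89^1.85 = 5.32 × 1.027 / 3.247 = 1.682 d⁻¹.
k_a(17.8) = 1.682 × 1.024^(17.8−20) = 1.682 × 0.9492 = 1.597 d⁻¹.

k_a ≈ 1.60 d⁻¹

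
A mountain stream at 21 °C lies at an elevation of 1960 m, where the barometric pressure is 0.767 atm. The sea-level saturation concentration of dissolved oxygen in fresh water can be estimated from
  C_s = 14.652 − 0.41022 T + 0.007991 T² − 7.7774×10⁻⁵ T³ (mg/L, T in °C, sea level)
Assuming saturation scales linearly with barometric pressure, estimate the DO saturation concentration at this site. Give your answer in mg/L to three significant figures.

At sea level: C_s = 14.652 − 0.41022×21 + 0.007991×21² − 7.7774×10⁻⁵×21³ = 8.841 mg/L.
Pressure correction: C_s' = 8.841 × 0.767 = 6.781 mg/L.

C_s ≈ 6.78 mg/L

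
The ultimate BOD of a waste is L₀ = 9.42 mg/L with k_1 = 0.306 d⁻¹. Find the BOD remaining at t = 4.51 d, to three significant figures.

L ≈ 2.37 mg/L

L_t = L₀ e^(−k_1 t) = 9.42 × e^(−0.306×4.51) = 9.42 × 0.2516 = 2.370 mg/L.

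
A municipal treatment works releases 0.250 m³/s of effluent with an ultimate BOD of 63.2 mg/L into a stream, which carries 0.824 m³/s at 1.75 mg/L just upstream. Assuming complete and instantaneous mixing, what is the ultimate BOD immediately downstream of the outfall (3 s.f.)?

Flow-weighted mixing: C = (Q_r C_r + Q_w C_w)/(Q_r + Q_w)
= (0.824×1.75 + 0.250×63.2)/(0.824 + 0.250) = 17.24/1.074 = 16.05 mg/L.

16.1 mg/L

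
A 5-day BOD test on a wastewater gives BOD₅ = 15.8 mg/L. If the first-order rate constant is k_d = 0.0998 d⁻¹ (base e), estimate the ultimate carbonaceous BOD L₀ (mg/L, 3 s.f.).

L₀ ≈ 40.2 mg/L

BOD₅ = L₀(1 − e^(−5k_d)) ⇒ L₀ = BOD₅ / (1 − e^(−5×0.0998))
= 15.8 / (1 − 0.6071) = 15.8 / 0.3929 = 40.22 mg/L.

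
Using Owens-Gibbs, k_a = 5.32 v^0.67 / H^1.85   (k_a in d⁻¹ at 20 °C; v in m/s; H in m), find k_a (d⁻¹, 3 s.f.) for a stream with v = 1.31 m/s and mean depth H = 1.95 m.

k_a = 5.32 × 1.31^0.67 / 1.95^1.85 = 5.32 × 1.198 / 3.440 = 1.853 d⁻¹.

k_a ≈ 1.85 d⁻¹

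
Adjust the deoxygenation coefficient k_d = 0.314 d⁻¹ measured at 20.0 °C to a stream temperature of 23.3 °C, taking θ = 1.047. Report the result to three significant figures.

k_d ≈ 0.365 d⁻¹

k_d(T₂) = k_d(T₁) · θ^(T₂−T₁) = 0.314 × 1.047^(23.3−20.0)
= 0.314 × 1.047^3.30 = 0.314 × 1.164 = 0.3654 d⁻¹.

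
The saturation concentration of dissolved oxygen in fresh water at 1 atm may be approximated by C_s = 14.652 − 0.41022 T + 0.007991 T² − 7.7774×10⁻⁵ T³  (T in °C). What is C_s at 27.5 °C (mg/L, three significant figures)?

C_s ≈ 7.80 mg/L

C_s = 14.652 − 0.41022×27.5 + 0.007991×27.5² − 7.7774×10⁻⁵×27.5³ = 7.797 mg/L.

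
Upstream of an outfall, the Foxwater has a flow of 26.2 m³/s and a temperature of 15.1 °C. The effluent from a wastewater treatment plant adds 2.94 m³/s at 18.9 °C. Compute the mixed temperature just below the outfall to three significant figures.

15.5 °C

Flow-weighted mixing: C = (Q_r C_r + Q_w C_w)/(Q_r + Q_w)
= (26.2×15.1 + 2.94×18.9)/(26.2 + 2.94) = 451.2/29.14 = 15.48 °C.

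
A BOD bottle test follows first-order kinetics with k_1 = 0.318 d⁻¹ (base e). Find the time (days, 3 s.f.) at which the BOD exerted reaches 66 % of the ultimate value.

y/L₀ = 1 − e^(−k_1 t) = 0.66 ⇒ e^(−k_1 t) = 0.340
t = −ln(0.340) / 0.318 = 1.079 / 0.318 = 3.392 d.

t ≈ 3.39 d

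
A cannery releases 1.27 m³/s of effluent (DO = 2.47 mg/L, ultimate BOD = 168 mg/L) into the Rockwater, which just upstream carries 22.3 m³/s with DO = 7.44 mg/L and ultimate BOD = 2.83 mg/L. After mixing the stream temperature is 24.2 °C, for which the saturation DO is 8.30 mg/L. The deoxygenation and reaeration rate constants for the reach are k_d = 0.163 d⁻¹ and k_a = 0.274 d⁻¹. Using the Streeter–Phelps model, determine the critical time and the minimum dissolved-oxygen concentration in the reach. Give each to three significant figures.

t_c ≈ 4.07 d; minimum DO ≈ 4.71 mg/L

Mixed DO = (22.3×7.44 + 1.27×2.47)/(22.3+1.27) = 169.0/23.57 = 7.172 mg/L.
Mixed L₀ = (22.3×2.83 + 1.27×168)/(23.57) = 276.5/23.57 = 11.73 mg/L.
Initial deficit D₀ = C_s − DO₀ = 8.30 − 7.172 = 1.128 mg/L.
t_c = (1/0.1110) ln[(0.274/0.163)(1 − 1.128×0.1110/(0.163×11.73))] = 9.009 × ln(1.571) = 4.069 d.
D_c = (0.163/0.274) × 11.73 × e^(−0.163×4.069) = 0.5949 × 11.73 × 0.5152 = 3.595 mg/L.
Minimum DO = 8.30 − 3.595 = 4.705 mg/L.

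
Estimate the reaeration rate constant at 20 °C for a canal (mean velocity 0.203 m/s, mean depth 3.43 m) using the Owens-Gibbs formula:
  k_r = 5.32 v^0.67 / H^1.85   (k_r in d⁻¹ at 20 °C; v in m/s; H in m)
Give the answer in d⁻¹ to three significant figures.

k_r = 5.32 × 0.203^0.67 / 3.43^1.85 = 5.32 × 0.3436 / 9.779 = 0.1869 d⁻¹.

k_r ≈ 0.187 d⁻¹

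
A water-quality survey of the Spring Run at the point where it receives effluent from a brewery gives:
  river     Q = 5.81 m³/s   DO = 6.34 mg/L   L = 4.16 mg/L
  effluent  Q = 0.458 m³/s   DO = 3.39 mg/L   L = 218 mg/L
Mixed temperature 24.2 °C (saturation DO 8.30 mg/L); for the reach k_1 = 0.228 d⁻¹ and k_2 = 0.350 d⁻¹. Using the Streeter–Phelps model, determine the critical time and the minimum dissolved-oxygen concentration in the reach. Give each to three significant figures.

Mixed DO = (5.81×6.34 + 0.458×3.39)/(5.81+0.458) = 38.39/6.268 = 6.124 mg/L.
Mixed L₀ = (5.81×4.16 + 0.458×218)/(6.268) = 124.0/6.268 = 19.79 mg/L.
Initial deficit D₀ = C_s − DO₀ = 8.30 − 6.124 = 2.176 mg/L.
t_c = (1/0.1220) ln[(0.350/0.228)(1 − 2.176×0.1220/(0.228×19.79))] = 8.197 × ln(1.445) = 3.016 d.
D_c = (0.228/0.350) × 19.79 × e^(−0.228×3.016) = 0.6514 × 19.79 × 0.5028 = 6.480 mg/L.
Minimum DO = 8.30 − 6.480 = 1.820 mg/L.

t_c ≈ 3.02 d; minimum DO ≈ 1.82 mg/L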